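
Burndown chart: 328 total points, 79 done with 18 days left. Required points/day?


Formula: Required rate = Remaining points / Days left
Remaining = 328 - 79 = 249 points
Required rate = 249 / 18 = 13.83 points/day

13.83 points/day


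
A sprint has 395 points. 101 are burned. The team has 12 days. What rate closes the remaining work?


Formula: Required rate = Remaining points / Days left
Remaining = 395 - 101 = 294 points
Required rate = 294 / 12 = 24.5 points/day

24.5 points/day


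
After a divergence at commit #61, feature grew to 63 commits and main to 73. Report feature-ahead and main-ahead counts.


Common ancestor: commit #61
feature commits after divergence: 63 - 61 = 2
main commits after divergence: 73 - 61 = 12
feature is 2 commits ahead of main
main is 12 commits ahead of feature

feature ahead: 2, main ahead: 12


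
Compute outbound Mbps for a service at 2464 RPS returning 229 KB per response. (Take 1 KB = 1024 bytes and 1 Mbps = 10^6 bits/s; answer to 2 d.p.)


Formula: Mbps = payload_bytes * RPS * 8 / 1e6
Payload per request = 229 KB = 229 * 1024 = 234496 bytes
Total bytes/sec = 234496 * 2464 = 577798144
Total bits/sec = 577798144 * 8 = 4622385152
Mbps = 4622385152 / 1e6 = 4622.39

4622.39 Mbps


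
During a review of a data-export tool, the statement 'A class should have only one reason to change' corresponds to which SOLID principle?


This describes the Single Responsibility Principle (SRP)

Single Responsibility Principle (SRP)


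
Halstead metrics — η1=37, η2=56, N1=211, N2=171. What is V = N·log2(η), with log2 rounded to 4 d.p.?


Formula: V = N * log2(η), where N = N1 + N2 and η = η1 + η2
η = 37 + 56 = 93
N = 211 + 171 = 382
log2(93) ≈ 6.5392
V = 382 * 6.5392 = 2497.97

2497.97


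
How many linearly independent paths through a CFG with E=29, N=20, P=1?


Formula: V(G) = E - N + 2P
V(G) = 29 - 20 + 2*1
V(G) = 9 + 2
V(G) = 11

11


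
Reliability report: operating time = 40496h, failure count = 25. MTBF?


Formula: MTBF = Total operating time / Number of failures
MTBF = 40496 / 25
MTBF = 1619.84 hours

1619.84 hours


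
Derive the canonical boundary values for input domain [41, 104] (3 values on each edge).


Range: [41, 104]
Boundaries: just below min, min, min+1, max-1, max, just above max
Values: [40, 41, 42, 103, 104, 105]

[40, 41, 42, 103, 104, 105]


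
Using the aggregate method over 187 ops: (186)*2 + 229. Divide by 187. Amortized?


Formula: Amortized cost = Total cost / Operations
Total cost = (186 * 2) + (1 * 229)
Total cost = 372 + 229 = 601
Amortized = 601 / 187 = 3.2139

3.2139


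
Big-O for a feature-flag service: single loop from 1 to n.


Reasoning: one pass through n items
Complexity: O(n)

O(n)


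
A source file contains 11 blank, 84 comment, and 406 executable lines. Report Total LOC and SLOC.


Total LOC = blank + comment + code
Total LOC = 11 + 84 + 406 = 501
SLOC (source only) = code = 406

Total LOC: 501, SLOC: 406


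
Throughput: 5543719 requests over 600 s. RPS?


Formula: throughput = requests / seconds
throughput = 5543719 / 600
throughput = 9239.53 requests/second

9239.53 requests/second


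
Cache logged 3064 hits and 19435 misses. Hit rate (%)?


Formula: hit rate = hits / (hits + misses) * 100
hit rate = 3064 / (3064 + 19435) * 100
hit rate = 3064 / 22499 * 100
hit rate = 13.62%

13.62%


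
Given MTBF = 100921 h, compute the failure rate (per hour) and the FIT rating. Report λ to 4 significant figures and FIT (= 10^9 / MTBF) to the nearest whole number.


Formula: λ = 1 / MTBF; FIT = λ × 1e9 = 1e9 / MTBF
λ = 1 / 100921 ≈ 9.909e-06 failures/hour
FIT = 1e9 / 100921 ≈ 9909 failures per 1e9 hours (nearest whole number)

λ = 9.909e-06 /h, FIT = 9909


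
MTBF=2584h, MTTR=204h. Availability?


Availability = MTBF / (MTBF + MTTR)
Availability = 2584 / (2584 + 204)
Availability = 2584 / 2788
Availability = 92.6829%

92.6829%


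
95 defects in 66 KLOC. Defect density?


Defect density = defects / KLOC
Defect density = 95 / 66
Defect density = 1.439 defects/KLOC

1.439 defects/KLOC


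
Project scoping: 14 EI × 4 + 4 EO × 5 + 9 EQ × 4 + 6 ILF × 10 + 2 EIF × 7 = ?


UFP = EI*4 + EO*5 + EQ*4 + ILF*10 + EIF*7
UFP = 14*4 + 4*5 + 9*4 + 6*10 + 2*7
UFP = 56 + 20 + 36 + 60 + 14
UFP = 186

186


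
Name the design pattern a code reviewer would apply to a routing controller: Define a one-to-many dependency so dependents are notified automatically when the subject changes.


This matches the Observer pattern

Observer


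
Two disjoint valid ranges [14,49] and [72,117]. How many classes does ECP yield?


Valid ranges: [14,49] and [72,117]
Class 1: x < 14 — invalid
Class 2: 14 ≤ x ≤ 49 — valid
Class 3: 49 < x < 72 — invalid (gap between ranges)
Class 4: 72 ≤ x ≤ 117 — valid
Class 5: x > 117 — invalid
Total equivalence classes: 5

5 equivalence classes


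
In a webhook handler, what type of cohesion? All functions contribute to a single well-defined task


Reasoning: Best: single purpose
Type: Functional cohesion

Functional cohesion


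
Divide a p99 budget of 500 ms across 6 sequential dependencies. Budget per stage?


Formula: per_stage = total_budget / stages
per_stage = 500 / 6
per_stage = 83.33 ms

83.33 ms


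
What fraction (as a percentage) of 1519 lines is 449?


Coverage = covered / total * 100
Coverage = 449 / 1519 * 100
Coverage = 29.56%

29.56%


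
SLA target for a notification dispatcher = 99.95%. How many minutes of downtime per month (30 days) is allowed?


Formula: allowed downtime = period * (100 - SLA) / 100
Period (month (30 days)) = 43200 minutes
Unavailability fraction = (100 - 99.95) / 100
Allowed downtime = 43200 * (100 - 99.95) / 100
Allowed downtime = 21.6 minutes

21.6 minutes


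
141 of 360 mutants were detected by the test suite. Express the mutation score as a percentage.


Mutation score = killed / total * 100
Mutation score = 141 / 360 * 100
Mutation score = 39.17%

39.17%


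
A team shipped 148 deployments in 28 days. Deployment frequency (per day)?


Formula: deployments per day = releases / days
= 148 / 28
= 5.286 deploys/day
(equivalently, 37.0 deploys/week)

5.286 deploys/day


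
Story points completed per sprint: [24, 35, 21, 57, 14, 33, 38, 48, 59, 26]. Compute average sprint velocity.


Formula: Avg velocity = Total points / Number of sprints
Points: [24, 35, 21, 57, 14, 33, 38, 48, 59, 26]
Sum = 24 + 35 + 21 + 57 + 14 + 33 + 38 + 48 + 59 + 26 = 355
Avg velocity = 355 / 10 = 35.5 points/sprint

35.5 points/sprint


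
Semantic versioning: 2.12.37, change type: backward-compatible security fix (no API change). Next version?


Current: 2.12.37
Change category: 'backward-compatible security fix (no API change)' → patch bump
SemVer rule: patch bump → increment PATCH (MAJOR and MINOR unchanged)
New: 2.12.38

2.12.38


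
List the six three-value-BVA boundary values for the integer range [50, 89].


Range: [50, 89]
Boundaries: just below min, min, min+1, max-1, max, just above max
Values: [49, 50, 51, 88, 89, 90]

[49, 50, 51, 88, 89, 90]


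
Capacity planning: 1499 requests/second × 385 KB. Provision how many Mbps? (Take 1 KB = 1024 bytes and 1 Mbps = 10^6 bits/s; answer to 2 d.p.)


Formula: Mbps = payload_bytes * RPS * 8 / 1e6
Payload per request = 385 KB = 385 * 1024 = 394240 bytes
Total bytes/sec = 394240 * 1499 = 590965760
Total bits/sec = 590965760 * 8 = 4727726080
Mbps = 4727726080 / 1e6 = 4727.73

4727.73 Mbps


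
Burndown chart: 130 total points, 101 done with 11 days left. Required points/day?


Formula: Required rate = Remaining points / Days left
Remaining = 130 - 101 = 29 points
Required rate = 29 / 11 = 2.64 points/day

2.64 points/day


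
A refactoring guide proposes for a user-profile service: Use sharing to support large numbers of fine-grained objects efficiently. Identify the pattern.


This matches the Flyweight pattern

Flyweight


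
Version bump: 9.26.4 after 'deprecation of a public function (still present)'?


Current: 9.26.4
Change category: 'deprecation of a public function (still present)' → minor bump
SemVer rule: minor bump → increment MINOR, reset PATCH to 0 (MAJOR unchanged)
New: 9.27.0

9.27.0


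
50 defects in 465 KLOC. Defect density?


Defect density = defects / KLOC
Defect density = 50 / 465
Defect density = 0.108 defects/KLOC

0.108 defects/KLOC


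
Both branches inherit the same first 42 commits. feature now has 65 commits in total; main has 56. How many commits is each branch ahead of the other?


Common ancestor: commit #42
feature commits after divergence: 65 - 42 = 23
main commits after divergence: 56 - 42 = 14
feature is 23 commits ahead of main
main is 14 commits ahead of feature

feature ahead: 23, main ahead: 14


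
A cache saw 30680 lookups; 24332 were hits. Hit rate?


Formula: hit rate = hits / (hits + misses) * 100
hit rate = 24332 / (24332 + 6348) * 100
hit rate = 24332 / 30680 * 100
hit rate = 79.31%

79.31%


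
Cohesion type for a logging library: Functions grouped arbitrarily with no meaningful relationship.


Reasoning: Worst: random grouping
Type: Coincidental cohesion

Coincidental cohesion


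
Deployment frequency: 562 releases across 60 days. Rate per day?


Formula: deployments per day = releases / days
= 562 / 60
= 9.367 deploys/day
(equivalently, 65.57 deploys/week)

9.367 deploys/day


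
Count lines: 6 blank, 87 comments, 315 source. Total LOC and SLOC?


Total LOC = blank + comment + code
Total LOC = 6 + 87 + 315 = 408
SLOC (source only) = code = 315

Total LOC: 408, SLOC: 315


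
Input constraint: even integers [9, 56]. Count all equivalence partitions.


Constraint: even integers in [9, 56]
Class 1: x < 9 — out-of-range invalid
Class 2: x in [9,56] but odd — wrong type invalid
Class 3: x in [9,56] and even — valid
Class 4: x > 56 — out-of-range invalid
Total equivalence classes: 4

4 equivalence classes


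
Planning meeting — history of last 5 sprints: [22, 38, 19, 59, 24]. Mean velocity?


Formula: Avg velocity = Total points / Number of sprints
Points: [22, 38, 19, 59, 24]
Sum = 22 + 38 + 19 + 59 + 24 = 162
Avg velocity = 162 / 5 = 32.4 points/sprint

32.4 points/sprint


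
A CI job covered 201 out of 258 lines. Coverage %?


Coverage = covered / total * 100
Coverage = 201 / 258 * 100
Coverage = 77.91%

77.91%


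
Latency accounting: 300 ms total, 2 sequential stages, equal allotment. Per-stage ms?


Formula: per_stage = total_budget / stages
per_stage = 300 / 2
per_stage = 150.0 ms

150.0 ms


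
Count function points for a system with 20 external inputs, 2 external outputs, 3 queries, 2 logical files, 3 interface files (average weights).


UFP = EI*4 + EO*5 + EQ*4 + ILF*10 + EIF*7
UFP = 20*4 + 2*5 + 3*4 + 2*10 + 3*7
UFP = 80 + 10 + 12 + 20 + 21
UFP = 143

143


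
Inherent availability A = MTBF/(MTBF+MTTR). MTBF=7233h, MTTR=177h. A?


Availability = MTBF / (MTBF + MTTR)
Availability = 7233 / (7233 + 177)
Availability = 7233 / 7410
Availability = 97.6113%

97.6113%


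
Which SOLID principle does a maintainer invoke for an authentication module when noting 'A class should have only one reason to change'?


This describes the Single Responsibility Principle (SRP)

Single Responsibility Principle (SRP)


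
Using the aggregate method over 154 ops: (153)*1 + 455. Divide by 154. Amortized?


Formula: Amortized cost = Total cost / Operations
Total cost = (153 * 1) + (1 * 455)
Total cost = 153 + 455 = 608
Amortized = 608 / 154 = 3.9481

3.9481


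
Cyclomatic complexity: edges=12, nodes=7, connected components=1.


Formula: V(G) = E - N + 2P
V(G) = 12 - 7 + 2*1
V(G) = 5 + 2
V(G) = 7

7


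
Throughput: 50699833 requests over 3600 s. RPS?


Formula: throughput = requests / seconds
throughput = 50699833 / 3600
throughput = 14083.29 requests/second

14083.29 requests/second


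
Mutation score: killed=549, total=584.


Mutation score = killed / total * 100
Mutation score = 549 / 584 * 100
Mutation score = 94.01%

94.01%


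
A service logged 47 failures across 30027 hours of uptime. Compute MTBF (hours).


Formula: MTBF = Total operating time / Number of failures
MTBF = 30027 / 47
MTBF = 638.87 hours

638.87 hours


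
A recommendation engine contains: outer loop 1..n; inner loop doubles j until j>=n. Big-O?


Reasoning: linear outer times logarithmic inner
Complexity: O(n log n)

O(n log n)


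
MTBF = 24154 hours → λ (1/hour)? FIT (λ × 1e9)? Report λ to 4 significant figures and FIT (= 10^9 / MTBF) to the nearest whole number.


Formula: λ = 1 / MTBF; FIT = λ × 1e9 = 1e9 / MTBF
λ = 1 / 24154 ≈ 4.140e-05 failures/hour
FIT = 1e9 / 24154 ≈ 41401 failures per 1e9 hours (nearest whole number)

λ = 4.140e-05 /h, FIT = 41401


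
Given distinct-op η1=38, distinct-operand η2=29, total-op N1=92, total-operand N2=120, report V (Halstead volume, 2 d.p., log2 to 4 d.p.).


Formula: V = N * log2(η), where N = N1 + N2 and η = η1 + η2
η = 38 + 29 = 67
N = 92 + 120 = 212
log2(67) ≈ 6.0661
V = 212 * 6.0661 = 1286.01

1286.01


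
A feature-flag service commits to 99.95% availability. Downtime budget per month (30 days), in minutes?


Formula: allowed downtime = period * (100 - SLA) / 100
Period (month (30 days)) = 43200 minutes
Unavailability fraction = (100 - 99.95) / 100
Allowed downtime = 43200 * (100 - 99.95) / 100
Allowed downtime = 21.6 minutes

21.6 minutes


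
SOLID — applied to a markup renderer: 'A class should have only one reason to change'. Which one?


This describes the Single Responsibility Principle (SRP)

Single Responsibility Principle (SRP)


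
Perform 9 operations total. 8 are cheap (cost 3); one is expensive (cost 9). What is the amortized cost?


Formula: Amortized cost = Total cost / Operations
Total cost = (8 * 3) + (1 * 9)
Total cost = 24 + 9 = 33
Amortized = 33 / 9 = 3.6667

3.6667


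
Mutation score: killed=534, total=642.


Mutation score = killed / total * 100
Mutation score = 534 / 642 * 100
Mutation score = 83.18%

83.18%


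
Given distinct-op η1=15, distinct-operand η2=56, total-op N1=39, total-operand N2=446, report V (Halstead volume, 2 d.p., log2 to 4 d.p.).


Formula: V = N * log2(η), where N = N1 + N2 and η = η1 + η2
η = 15 + 56 = 71
N = 39 + 446 = 485
log2(71) ≈ 6.1497
V = 485 * 6.1497 = 2982.60

2982.60


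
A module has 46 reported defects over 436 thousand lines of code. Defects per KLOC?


Defect density = defects / KLOC
Defect density = 46 / 436
Defect density = 0.106 defects/KLOC

0.106 defects/KLOC


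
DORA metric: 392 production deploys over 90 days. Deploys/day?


Formula: deployments per day = releases / days
= 392 / 90
= 4.356 deploys/day
(equivalently, 30.49 deploys/week)

4.356 deploys/day


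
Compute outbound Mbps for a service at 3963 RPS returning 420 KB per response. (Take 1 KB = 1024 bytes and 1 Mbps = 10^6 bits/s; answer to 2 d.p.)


Formula: Mbps = payload_bytes * RPS * 8 / 1e6
Payload per request = 420 KB = 420 * 1024 = 430080 bytes
Total bytes/sec = 430080 * 3963 = 1704407040
Total bits/sec = 1704407040 * 8 = 13635256320
Mbps = 13635256320 / 1e6 = 13635.26

13635.26 Mbps


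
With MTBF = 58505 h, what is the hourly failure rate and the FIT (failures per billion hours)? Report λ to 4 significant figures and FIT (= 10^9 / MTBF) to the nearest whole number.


Formula: λ = 1 / MTBF; FIT = λ × 1e9 = 1e9 / MTBF
λ = 1 / 58505 ≈ 1.709e-05 failures/hour
FIT = 1e9 / 58505 ≈ 17093 failures per 1e9 hours (nearest whole number)

λ = 1.709e-05 /h, FIT = 17093


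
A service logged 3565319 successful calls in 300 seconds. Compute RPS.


Formula: throughput = requests / seconds
throughput = 3565319 / 300
throughput = 11884.4 requests/second

11884.4 requests/second


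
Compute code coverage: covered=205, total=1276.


Coverage = covered / total * 100
Coverage = 205 / 1276 * 100
Coverage = 16.07%

16.07%


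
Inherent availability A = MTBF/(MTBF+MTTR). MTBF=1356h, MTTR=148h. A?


Availability = MTBF / (MTBF + MTTR)
Availability = 1356 / (1356 + 148)
Availability = 1356 / 1504
Availability = 90.1596%

90.1596%


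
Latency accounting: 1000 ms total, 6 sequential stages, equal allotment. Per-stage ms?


Formula: per_stage = total_budget / stages
per_stage = 1000 / 6
per_stage = 166.67 ms

166.67 ms


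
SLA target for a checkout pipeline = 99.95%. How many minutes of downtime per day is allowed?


Formula: allowed downtime = period * (100 - SLA) / 100
Period (day) = 1440 minutes
Unavailability fraction = (100 - 99.95) / 100
Allowed downtime = 1440 * (100 - 99.95) / 100
Allowed downtime = 0.72 minutes

0.72 minutes


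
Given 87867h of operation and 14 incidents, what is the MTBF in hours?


Formula: MTBF = Total operating time / Number of failures
MTBF = 87867 / 14
MTBF = 6276.21 hours

6276.21 hours


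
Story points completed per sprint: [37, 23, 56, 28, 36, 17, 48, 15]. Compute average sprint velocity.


Formula: Avg velocity = Total points / Number of sprints
Points: [37, 23, 56, 28, 36, 17, 48, 15]
Sum = 37 + 23 + 56 + 28 + 36 + 17 + 48 + 15 = 260
Avg velocity = 260 / 8 = 32.5 points/sprint

32.5 points/sprint


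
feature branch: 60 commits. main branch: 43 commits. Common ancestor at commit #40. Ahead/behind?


Common ancestor: commit #40
feature commits after divergence: 60 - 40 = 20
main commits after divergence: 43 - 40 = 3
feature is 20 commits ahead of main
main is 3 commits ahead of feature

feature ahead: 20, main ahead: 3


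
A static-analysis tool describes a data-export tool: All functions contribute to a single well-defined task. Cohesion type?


Reasoning: Best: single purpose
Type: Functional cohesion

Functional cohesion


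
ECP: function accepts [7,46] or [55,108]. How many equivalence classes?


Valid ranges: [7,46] and [55,108]
Class 1: x < 7 — invalid
Class 2: 7 ≤ x ≤ 46 — valid
Class 3: 46 < x < 55 — invalid (gap between ranges)
Class 4: 55 ≤ x ≤ 108 — valid
Class 5: x > 108 — invalid
Total equivalence classes: 5

5 equivalence classes


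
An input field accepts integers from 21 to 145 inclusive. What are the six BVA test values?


Range: [21, 145]
Boundaries: just below min, min, min+1, max-1, max, just above max
Values: [20, 21, 22, 144, 145, 146]

[20, 21, 22, 144, 145, 146]


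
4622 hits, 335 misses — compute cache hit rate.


Formula: hit rate = hits / (hits + misses) * 100
hit rate = 4622 / (4622 + 335) * 100
hit rate = 4622 / 4957 * 100
hit rate = 93.24%

93.24%


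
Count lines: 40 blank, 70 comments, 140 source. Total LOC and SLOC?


Total LOC = blank + comment + code
Total LOC = 40 + 70 + 140 = 250
SLOC (source only) = code = 140

Total LOC: 250, SLOC: 140


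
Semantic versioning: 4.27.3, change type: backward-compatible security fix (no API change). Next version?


Current: 4.27.3
Change category: 'backward-compatible security fix (no API change)' → patch bump
SemVer rule: patch bump → increment PATCH (MAJOR and MINOR unchanged)
New: 4.27.4

4.27.4


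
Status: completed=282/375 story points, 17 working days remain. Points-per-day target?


Formula: Required rate = Remaining points / Days left
Remaining = 375 - 282 = 93 points
Required rate = 93 / 17 = 5.47 points/day

5.47 points/day


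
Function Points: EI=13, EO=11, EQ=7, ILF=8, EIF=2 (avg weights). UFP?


UFP = EI*4 + EO*5 + EQ*4 + ILF*10 + EIF*7
UFP = 13*4 + 11*5 + 7*4 + 8*10 + 2*7
UFP = 52 + 55 + 28 + 80 + 14
UFP = 229

229


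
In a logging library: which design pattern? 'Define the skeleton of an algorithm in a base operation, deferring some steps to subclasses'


This matches the Template Method pattern

Template Method


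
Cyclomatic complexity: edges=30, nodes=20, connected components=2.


Formula: V(G) = E - N + 2P
V(G) = 30 - 20 + 2*2
V(G) = 10 + 4
V(G) = 14

14


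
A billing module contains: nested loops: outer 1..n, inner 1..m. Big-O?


Reasoning: product of independent bounds
Complexity: O(n*m)

O(n*m)


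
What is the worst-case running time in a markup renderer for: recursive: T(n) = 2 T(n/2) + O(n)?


Reasoning: master theorem case 2 (merge-sort recurrence)
Complexity: O(n log n)

O(n log n)


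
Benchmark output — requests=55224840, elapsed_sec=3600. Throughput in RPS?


Formula: throughput = requests / seconds
throughput = 55224840 / 3600
throughput = 15340.23 requests/second

15340.23 requests/second


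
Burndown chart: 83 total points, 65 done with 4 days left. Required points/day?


Formula: Required rate = Remaining points / Days left
Remaining = 83 - 65 = 18 points
Required rate = 18 / 4 = 4.5 points/day

4.5 points/day


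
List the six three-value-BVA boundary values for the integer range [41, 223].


Range: [41, 223]
Boundaries: just below min, min, min+1, max-1, max, just above max
Values: [40, 41, 42, 222, 223, 224]

[40, 41, 42, 222, 223, 224]


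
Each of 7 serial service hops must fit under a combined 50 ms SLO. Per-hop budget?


Formula: per_stage = total_budget / stages
per_stage = 50 / 7
per_stage = 7.14 ms

7.14 ms


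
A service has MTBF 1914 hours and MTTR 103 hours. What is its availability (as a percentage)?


Availability = MTBF / (MTBF + MTTR)
Availability = 1914 / (1914 + 103)
Availability = 1914 / 2017
Availability = 94.8934%

94.8934%


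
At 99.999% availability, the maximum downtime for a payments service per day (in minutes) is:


Formula: allowed downtime = period * (100 - SLA) / 100
Period (day) = 1440 minutes
Unavailability fraction = (100 - 99.999) / 100
Allowed downtime = 1440 * (100 - 99.999) / 100
Allowed downtime = 0.0144 minutes

0.0144 minutes


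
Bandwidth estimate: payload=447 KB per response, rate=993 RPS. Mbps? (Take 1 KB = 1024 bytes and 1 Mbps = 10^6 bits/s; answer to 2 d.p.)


Formula: Mbps = payload_bytes * RPS * 8 / 1e6
Payload per request = 447 KB = 447 * 1024 = 457728 bytes
Total bytes/sec = 457728 * 993 = 454523904
Total bits/sec = 454523904 * 8 = 3636191232
Mbps = 3636191232 / 1e6 = 3636.19

3636.19 Mbps


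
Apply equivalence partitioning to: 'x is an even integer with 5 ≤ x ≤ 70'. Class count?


Constraint: even integers in [5, 70]
Class 1: x < 5 — out-of-range invalid
Class 2: x in [5,70] but odd — wrong type invalid
Class 3: x in [5,70] and even — valid
Class 4: x > 70 — out-of-range invalid
Total equivalence classes: 4

4 equivalence classes


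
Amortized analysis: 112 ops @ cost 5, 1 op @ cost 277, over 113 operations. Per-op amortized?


Formula: Amortized cost = Total cost / Operations
Total cost = (112 * 5) + (1 * 277)
Total cost = 560 + 277 = 837
Amortized = 837 / 113 = 7.4071

7.4071


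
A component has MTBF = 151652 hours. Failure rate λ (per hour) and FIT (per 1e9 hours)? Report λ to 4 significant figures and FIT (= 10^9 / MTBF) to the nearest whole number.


Formula: λ = 1 / MTBF; FIT = λ × 1e9 = 1e9 / MTBF
λ = 1 / 151652 ≈ 6.594e-06 failures/hour
FIT = 1e9 / 151652 ≈ 6594 failures per 1e9 hours (nearest whole number)

λ = 6.594e-06 /h, FIT = 6594


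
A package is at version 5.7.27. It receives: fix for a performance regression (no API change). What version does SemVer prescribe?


Current: 5.7.27
Change category: 'fix for a performance regression (no API change)' → patch bump
SemVer rule: patch bump → increment PATCH (MAJOR and MINOR unchanged)
New: 5.7.28

5.7.28


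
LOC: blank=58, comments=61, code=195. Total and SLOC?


Total LOC = blank + comment + code
Total LOC = 58 + 61 + 195 = 314
SLOC (source only) = code = 195

Total LOC: 314, SLOC: 195


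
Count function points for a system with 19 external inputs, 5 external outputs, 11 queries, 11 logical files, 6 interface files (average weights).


UFP = EI*4 + EO*5 + EQ*4 + ILF*10 + EIF*7
UFP = 19*4 + 5*5 + 11*4 + 11*10 + 6*7
UFP = 76 + 25 + 44 + 110 + 42
UFP = 297

297


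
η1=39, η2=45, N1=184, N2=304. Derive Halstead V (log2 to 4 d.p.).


Formula: V = N * log2(η), where N = N1 + N2 and η = η1 + η2
η = 39 + 45 = 84
N = 184 + 304 = 488
log2(84) ≈ 6.3923
V = 488 * 6.3923 = 3119.44

3119.44


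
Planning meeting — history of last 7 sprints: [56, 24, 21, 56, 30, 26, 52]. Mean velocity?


Formula: Avg velocity = Total points / Number of sprints
Points: [56, 24, 21, 56, 30, 26, 52]
Sum = 56 + 24 + 21 + 56 + 30 + 26 + 52 = 265
Avg velocity = 265 / 7 = 37.86 points/sprint

37.86 points/sprint


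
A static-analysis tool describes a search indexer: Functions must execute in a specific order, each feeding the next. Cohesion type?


Reasoning: Output of one is input to next
Type: Sequential cohesion

Sequential cohesion


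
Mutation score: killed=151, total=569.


Mutation score = killed / total * 100
Mutation score = 151 / 569 * 100
Mutation score = 26.54%

26.54%


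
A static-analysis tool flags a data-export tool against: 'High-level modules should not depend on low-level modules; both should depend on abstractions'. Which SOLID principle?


This describes the Dependency Inversion Principle (DIP)

Dependency Inversion Principle (DIP)


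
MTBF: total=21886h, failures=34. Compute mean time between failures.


Formula: MTBF = Total operating time / Number of failures
MTBF = 21886 / 34
MTBF = 643.71 hours

643.71 hours


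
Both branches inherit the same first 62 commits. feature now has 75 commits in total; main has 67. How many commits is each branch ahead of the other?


Common ancestor: commit #62
feature commits after divergence: 75 - 62 = 13
main commits after divergence: 67 - 62 = 5
feature is 13 commits ahead of main
main is 5 commits ahead of feature

feature ahead: 13, main ahead: 5


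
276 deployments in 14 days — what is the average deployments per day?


Formula: deployments per day = releases / days
= 276 / 14
= 19.714 deploys/day
(equivalently, 138.0 deploys/week)

19.714 deploys/day


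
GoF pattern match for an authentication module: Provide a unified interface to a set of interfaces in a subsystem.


This matches the Facade pattern

Facade


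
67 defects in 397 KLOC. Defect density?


Defect density = defects / KLOC
Defect density = 67 / 397
Defect density = 0.169 defects/KLOC

0.169 defects/KLOC


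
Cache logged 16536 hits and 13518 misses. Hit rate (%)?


Formula: hit rate = hits / (hits + misses) * 100
hit rate = 16536 / (16536 + 13518) * 100
hit rate = 16536 / 30054 * 100
hit rate = 55.02%

55.02%


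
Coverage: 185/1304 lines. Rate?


Coverage = covered / total * 100
Coverage = 185 / 1304 * 100
Coverage = 14.19%

14.19%


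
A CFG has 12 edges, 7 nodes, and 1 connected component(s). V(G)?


Formula: V(G) = E - N + 2P
V(G) = 12 - 7 + 2*1
V(G) = 5 + 2
V(G) = 7

7


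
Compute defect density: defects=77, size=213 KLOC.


Defect density = defects / KLOC
Defect density = 77 / 213
Defect density = 0.362 defects/KLOC

0.362 defects/KLOC


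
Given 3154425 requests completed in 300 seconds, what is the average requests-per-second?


Formula: throughput = requests / seconds
throughput = 3154425 / 300
throughput = 10514.75 requests/second

10514.75 requests/second


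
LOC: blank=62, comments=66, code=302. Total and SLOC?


Total LOC = blank + comment + code
Total LOC = 62 + 66 + 302 = 430
SLOC (source only) = code = 302

Total LOC: 430, SLOC: 302


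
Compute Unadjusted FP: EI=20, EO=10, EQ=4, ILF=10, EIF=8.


UFP = EI*4 + EO*5 + EQ*4 + ILF*10 + EIF*7
UFP = 20*4 + 10*5 + 4*4 + 10*10 + 8*7
UFP = 80 + 50 + 16 + 100 + 56
UFP = 302

302


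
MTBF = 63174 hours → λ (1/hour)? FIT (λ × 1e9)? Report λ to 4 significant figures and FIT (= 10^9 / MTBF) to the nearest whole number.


Formula: λ = 1 / MTBF; FIT = λ × 1e9 = 1e9 / MTBF
λ = 1 / 63174 ≈ 1.583e-05 failures/hour
FIT = 1e9 / 63174 ≈ 15829 failures per 1e9 hours (nearest whole number)

λ = 1.583e-05 /h, FIT = 15829


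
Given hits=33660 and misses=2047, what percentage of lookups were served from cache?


Formula: hit rate = hits / (hits + misses) * 100
hit rate = 33660 / (33660 + 2047) * 100
hit rate = 33660 / 35707 * 100
hit rate = 94.27%

94.27%


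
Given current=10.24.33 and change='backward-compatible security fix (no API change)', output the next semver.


Current: 10.24.33
Change category: 'backward-compatible security fix (no API change)' → patch bump
SemVer rule: patch bump → increment PATCH (MAJOR and MINOR unchanged)
New: 10.24.34

10.24.34


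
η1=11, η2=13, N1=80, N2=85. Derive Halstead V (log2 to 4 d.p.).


Formula: V = N * log2(η), where N = N1 + N2 and η = η1 + η2
η = 11 + 13 = 24
N = 80 + 85 = 165
log2(24) ≈ 4.5850
V = 165 * 4.5850 = 756.53

756.53


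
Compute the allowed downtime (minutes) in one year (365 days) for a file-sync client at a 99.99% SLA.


Formula: allowed downtime = period * (100 - SLA) / 100
Period (year (365 days)) = 525600 minutes
Unavailability fraction = (100 - 99.99) / 100
Allowed downtime = 525600 * (100 - 99.99) / 100
Allowed downtime = 52.56 minutes

52.56 minutes


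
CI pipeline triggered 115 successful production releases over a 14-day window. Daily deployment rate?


Formula: deployments per day = releases / days
= 115 / 14
= 8.214 deploys/day
(equivalently, 57.5 deploys/week)

8.214 deploys/day


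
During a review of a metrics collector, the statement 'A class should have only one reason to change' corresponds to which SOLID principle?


This describes the Single Responsibility Principle (SRP)

Single Responsibility Principle (SRP)


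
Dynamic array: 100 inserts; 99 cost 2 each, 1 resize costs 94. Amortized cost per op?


Formula: Amortized cost = Total cost / Operations
Total cost = (99 * 2) + (1 * 94)
Total cost = 198 + 94 = 292
Amortized = 292 / 100 = 2.92

2.92


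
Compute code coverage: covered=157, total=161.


Coverage = covered / total * 100
Coverage = 157 / 161 * 100
Coverage = 97.52%

97.52%


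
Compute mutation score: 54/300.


Mutation score = killed / total * 100
Mutation score = 54 / 300 * 100
Mutation score = 18.0%

18.0%


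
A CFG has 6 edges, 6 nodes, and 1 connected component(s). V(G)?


Formula: V(G) = E - N + 2P
V(G) = 6 - 6 + 2*1
V(G) = 0 + 2
V(G) = 2

2


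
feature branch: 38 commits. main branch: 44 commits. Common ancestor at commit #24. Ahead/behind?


Common ancestor: commit #24
feature commits after divergence: 38 - 24 = 14
main commits after divergence: 44 - 24 = 20
feature is 14 commits ahead of main
main is 20 commits ahead of feature

feature ahead: 14, main ahead: 20


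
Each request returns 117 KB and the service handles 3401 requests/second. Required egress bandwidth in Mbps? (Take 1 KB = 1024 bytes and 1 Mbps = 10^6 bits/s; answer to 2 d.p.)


Formula: Mbps = payload_bytes * RPS * 8 / 1e6
Payload per request = 117 KB = 117 * 1024 = 119808 bytes
Total bytes/sec = 119808 * 3401 = 407467008
Total bits/sec = 407467008 * 8 = 3259736064
Mbps = 3259736064 / 1e6 = 3259.74

3259.74 Mbps


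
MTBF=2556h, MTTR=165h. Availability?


Availability = MTBF / (MTBF + MTTR)
Availability = 2556 / (2556 + 165)
Availability = 2556 / 2721
Availability = 93.9361%

93.9361%


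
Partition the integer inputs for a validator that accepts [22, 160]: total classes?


Valid range: [22, 160]
Class 1: x < 22 — invalid
Class 2: 22 ≤ x ≤ 160 — valid
Class 3: x > 160 — invalid
Total equivalence classes: 3

3 equivalence classes


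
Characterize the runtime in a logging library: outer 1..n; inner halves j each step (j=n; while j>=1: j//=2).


Reasoning: n times log n
Complexity: O(n log n)

O(n log n)


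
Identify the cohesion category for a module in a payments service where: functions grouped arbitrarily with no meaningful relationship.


Reasoning: Worst: random grouping
Type: Coincidental cohesion

Coincidental cohesion


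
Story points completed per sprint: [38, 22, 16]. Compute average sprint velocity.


Formula: Avg velocity = Total points / Number of sprints
Points: [38, 22, 16]
Sum = 38 + 22 + 16 = 76
Avg velocity = 76 / 3 = 25.33 points/sprint

25.33 points/sprint


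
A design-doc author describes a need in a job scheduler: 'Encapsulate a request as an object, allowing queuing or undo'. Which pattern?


This matches the Command pattern

Command


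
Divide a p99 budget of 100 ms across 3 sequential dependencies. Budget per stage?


Formula: per_stage = total_budget / stages
per_stage = 100 / 3
per_stage = 33.33 ms

33.33 ms


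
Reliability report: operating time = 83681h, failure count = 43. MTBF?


Formula: MTBF = Total operating time / Number of failures
MTBF = 83681 / 43
MTBF = 1946.07 hours

1946.07 hours


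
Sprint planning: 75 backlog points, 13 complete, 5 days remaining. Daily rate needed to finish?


Formula: Required rate = Remaining points / Days left
Remaining = 75 - 13 = 62 points
Required rate = 62 / 5 = 12.4 points/day

12.4 points/day


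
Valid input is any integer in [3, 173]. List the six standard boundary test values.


Range: [3, 173]
Boundaries: just below min, min, min+1, max-1, max, just above max
Values: [2, 3, 4, 172, 173, 174]

[2, 3, 4, 172, 173, 174]


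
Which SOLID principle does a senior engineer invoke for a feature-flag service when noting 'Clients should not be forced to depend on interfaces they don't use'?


This describes the Interface Segregation Principle (ISP)

Interface Segregation Principle (ISP)


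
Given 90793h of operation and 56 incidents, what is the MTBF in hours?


Formula: MTBF = Total operating time / Number of failures
MTBF = 90793 / 56
MTBF = 1621.3 hours

1621.3 hours


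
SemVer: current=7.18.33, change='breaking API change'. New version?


Current: 7.18.33
Change category: 'breaking API change' → major bump
SemVer rule: major bump → increment MAJOR, reset MINOR and PATCH to 0
New: 8.0.0

8.0.0


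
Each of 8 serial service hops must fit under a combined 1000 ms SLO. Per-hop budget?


Formula: per_stage = total_budget / stages
per_stage = 1000 / 8
per_stage = 125.0 ms

125.0 ms


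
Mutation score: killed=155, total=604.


Mutation score = killed / total * 100
Mutation score = 155 / 604 * 100
Mutation score = 25.66%

25.66%


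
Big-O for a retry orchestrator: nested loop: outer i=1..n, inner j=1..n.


Reasoning: n iterations times n iterations
Complexity: O(n^2)

O(n^2)


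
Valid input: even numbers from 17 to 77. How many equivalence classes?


Constraint: even integers in [17, 77]
Class 1: x < 17 — out-of-range invalid
Class 2: x in [17,77] but odd — wrong type invalid
Class 3: x in [17,77] and even — valid
Class 4: x > 77 — out-of-range invalid
Total equivalence classes: 4

4 equivalence classes


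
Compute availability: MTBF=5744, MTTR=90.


Availability = MTBF / (MTBF + MTTR)
Availability = 5744 / (5744 + 90)
Availability = 5744 / 5834
Availability = 98.4573%

98.4573%


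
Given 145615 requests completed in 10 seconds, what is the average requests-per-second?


Formula: throughput = requests / seconds
throughput = 145615 / 10
throughput = 14561.5 requests/second

14561.5 requests/second


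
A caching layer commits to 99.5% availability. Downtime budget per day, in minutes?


Formula: allowed downtime = period * (100 - SLA) / 100
Period (day) = 1440 minutes
Unavailability fraction = (100 - 99.5) / 100
Allowed downtime = 1440 * (100 - 99.5) / 100
Allowed downtime = 7.2 minutes

7.2 minutes


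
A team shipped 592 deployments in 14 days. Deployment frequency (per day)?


Formula: deployments per day = releases / days
= 592 / 14
= 42.286 deploys/day
(equivalently, 296.0 deploys/week)

42.286 deploys/day


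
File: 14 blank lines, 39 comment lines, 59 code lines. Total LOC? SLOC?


Total LOC = blank + comment + code
Total LOC = 14 + 39 + 59 = 112
SLOC (source only) = code = 59

Total LOC: 112, SLOC: 59


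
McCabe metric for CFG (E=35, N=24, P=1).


Formula: V(G) = E - N + 2P
V(G) = 35 - 24 + 2*1
V(G) = 11 + 2
V(G) = 13

13


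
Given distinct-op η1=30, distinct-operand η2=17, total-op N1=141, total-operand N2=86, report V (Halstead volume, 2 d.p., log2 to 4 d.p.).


Formula: V = N * log2(η), where N = N1 + N2 and η = η1 + η2
η = 30 + 17 = 47
N = 141 + 86 = 227
log2(47) ≈ 5.5546
V = 227 * 5.5546 = 1260.89

1260.89


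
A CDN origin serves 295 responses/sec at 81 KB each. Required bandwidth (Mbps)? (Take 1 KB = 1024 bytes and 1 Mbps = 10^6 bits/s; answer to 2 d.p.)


Formula: Mbps = payload_bytes * RPS * 8 / 1e6
Payload per request = 81 KB = 81 * 1024 = 82944 bytes
Total bytes/sec = 82944 * 295 = 24468480
Total bits/sec = 24468480 * 8 = 195747840
Mbps = 195747840 / 1e6 = 195.75

195.75 Mbps


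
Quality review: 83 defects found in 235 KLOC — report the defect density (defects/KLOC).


Defect density = defects / KLOC
Defect density = 83 / 235
Defect density = 0.353 defects/KLOC

0.353 defects/KLOC


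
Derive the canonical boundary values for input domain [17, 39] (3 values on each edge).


Range: [17, 39]
Boundaries: just below min, min, min+1, max-1, max, just above max
Values: [16, 17, 18, 38, 39, 40]

[16, 17, 18, 38, 39, 40]


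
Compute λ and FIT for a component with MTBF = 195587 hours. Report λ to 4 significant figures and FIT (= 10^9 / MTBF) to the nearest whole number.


Formula: λ = 1 / MTBF; FIT = λ × 1e9 = 1e9 / MTBF
λ = 1 / 195587 ≈ 5.113e-06 failures/hour
FIT = 1e9 / 195587 ≈ 5113 failures per 1e9 hours (nearest whole number)

λ = 5.113e-06 /h, FIT = 5113


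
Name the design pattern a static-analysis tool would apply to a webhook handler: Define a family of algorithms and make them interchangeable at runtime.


This matches the Strategy pattern

Strategy


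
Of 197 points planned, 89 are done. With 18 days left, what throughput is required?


Formula: Required rate = Remaining points / Days left
Remaining = 197 - 89 = 108 points
Required rate = 108 / 18 = 6.0 points/day

6.0 points/day


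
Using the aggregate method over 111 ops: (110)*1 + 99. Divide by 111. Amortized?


Formula: Amortized cost = Total cost / Operations
Total cost = (110 * 1) + (1 * 99)
Total cost = 110 + 99 = 209
Amortized = 209 / 111 = 1.8829

1.8829


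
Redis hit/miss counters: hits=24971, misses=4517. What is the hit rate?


Formula: hit rate = hits / (hits + misses) * 100
hit rate = 24971 / (24971 + 4517) * 100
hit rate = 24971 / 29488 * 100
hit rate = 84.68%

84.68%


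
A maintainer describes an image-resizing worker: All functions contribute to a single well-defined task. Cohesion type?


Reasoning: Best: single purpose
Type: Functional cohesion

Functional cohesion


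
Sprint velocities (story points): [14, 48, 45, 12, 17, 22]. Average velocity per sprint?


Formula: Avg velocity = Total points / Number of sprints
Points: [14, 48, 45, 12, 17, 22]
Sum = 14 + 48 + 45 + 12 + 17 + 22 = 158
Avg velocity = 158 / 6 = 26.33 points/sprint

26.33 points/sprint


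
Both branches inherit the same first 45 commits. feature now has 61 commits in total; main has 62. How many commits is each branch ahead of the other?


Common ancestor: commit #45
feature commits after divergence: 61 - 45 = 16
main commits after divergence: 62 - 45 = 17
feature is 16 commits ahead of main
main is 17 commits ahead of feature

feature ahead: 16, main ahead: 17


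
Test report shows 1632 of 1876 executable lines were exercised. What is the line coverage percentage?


Coverage = covered / total * 100
Coverage = 1632 / 1876 * 100
Coverage = 86.99%

86.99%


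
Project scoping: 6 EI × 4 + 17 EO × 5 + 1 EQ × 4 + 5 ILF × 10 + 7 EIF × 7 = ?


UFP = EI*4 + EO*5 + EQ*4 + ILF*10 + EIF*7
UFP = 6*4 + 17*5 + 1*4 + 5*10 + 7*7
UFP = 24 + 85 + 4 + 50 + 49
UFP = 212

212
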